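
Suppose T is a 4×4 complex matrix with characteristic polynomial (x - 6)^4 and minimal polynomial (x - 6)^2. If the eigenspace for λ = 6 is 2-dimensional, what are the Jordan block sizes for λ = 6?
Block sizes for λ = 6: [2, 2]

Step 1 — from the characteristic polynomial, algebraic multiplicity of λ = 6 is 4. From dim ker(T − (6)·I) = 2, there are exactly 2 Jordan blocks for λ = 6.
Step 2 — from the minimal polynomial, the factor (x − 6)^2 tells us the largest block for λ = 6 has size 2.
Step 3 — with total size 4, 2 blocks, and largest block 2, the block sizes (in nonincreasing order) are [2, 2].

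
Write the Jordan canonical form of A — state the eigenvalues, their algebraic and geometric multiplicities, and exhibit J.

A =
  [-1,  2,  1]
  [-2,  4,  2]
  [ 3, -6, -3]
J_2(0) ⊕ J_1(0)

The characteristic polynomial is
  det(x·I − A) = x^3

Eigenvalues and multiplicities (the geometric multiplicity of λ is n − rank(A − λI), which equals the number of Jordan blocks for λ):
  λ = 0: algebraic multiplicity = 3, geometric multiplicity = 2

Determining the block sizes for each eigenvalue:
  λ = 0: 2 blocks summing to 3 forces exactly one block of size 2 and the rest size 1 → block sizes [2, 1]

Assembling the blocks gives a Jordan form
J =
  [0, 1, 0]
  [0, 0, 0]
  [0, 0, 0]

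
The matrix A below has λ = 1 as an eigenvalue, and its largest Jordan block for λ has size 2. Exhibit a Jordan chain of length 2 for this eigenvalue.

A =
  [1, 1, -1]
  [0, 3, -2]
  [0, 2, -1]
A Jordan chain for λ = 1 of length 2:
v_1 = (1, 2, 2)ᵀ
v_2 = (0, 1, 0)ᵀ

Let N = A − (1)·I. We want v_2 with N^2 v_2 = 0 but N^1 v_2 ≠ 0; then v_{j-1} := N · v_j for j = 2, …, 2.

Pick v_2 = (0, 1, 0)ᵀ.
Then v_1 = N · v_2 = (1, 2, 2)ᵀ.

Sanity check: (A − (1)·I) v_1 = (0, 0, 0)ᵀ = 0. ✓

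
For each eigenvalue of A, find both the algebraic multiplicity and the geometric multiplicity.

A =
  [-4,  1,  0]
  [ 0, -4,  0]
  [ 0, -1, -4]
λ = -4: alg = 3, geom = 2

Step 1 — factor the characteristic polynomial to read off the algebraic multiplicities:
  χ_A(x) = (x + 4)^3

Step 2 — compute geometric multiplicities via the rank-nullity identity g(λ) = n − rank(A − λI):
  rank(A − (-4)·I) = 1, so dim ker(A − (-4)·I) = n − 1 = 2

Summary:
  λ = -4: algebraic multiplicity = 3, geometric multiplicity = 2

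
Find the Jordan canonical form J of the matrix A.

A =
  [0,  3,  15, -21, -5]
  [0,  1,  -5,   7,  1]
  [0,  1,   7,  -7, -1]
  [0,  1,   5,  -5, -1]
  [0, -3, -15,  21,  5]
J_1(0) ⊕ J_2(2) ⊕ J_1(2) ⊕ J_1(2)

The characteristic polynomial is
  det(x·I − A) = x^5 - 8*x^4 + 24*x^3 - 32*x^2 + 16*x = x*(x - 2)^4

Eigenvalues and multiplicities (the geometric multiplicity of λ is n − rank(A − λI), which equals the number of Jordan blocks for λ):
  λ = 0: algebraic multiplicity = 1, geometric multiplicity = 1
  λ = 2: algebraic multiplicity = 4, geometric multiplicity = 3

Determining the block sizes for each eigenvalue:
  λ = 0: one block (gm = 1), so the single block has size am = 1 → block sizes [1]
  λ = 2: 3 blocks summing to 4 forces exactly one block of size 2 and the rest size 1 → block sizes [2, 1, 1]

Assembling the blocks gives a Jordan form
J =
  [0, 0, 0, 0, 0]
  [0, 2, 1, 0, 0]
  [0, 0, 2, 0, 0]
  [0, 0, 0, 2, 0]
  [0, 0, 0, 0, 2]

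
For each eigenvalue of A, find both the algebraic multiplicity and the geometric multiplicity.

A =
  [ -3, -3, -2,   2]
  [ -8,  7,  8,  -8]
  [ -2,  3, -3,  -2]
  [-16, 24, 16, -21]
λ = -5: alg = 4, geom = 3

Step 1 — factor the characteristic polynomial to read off the algebraic multiplicities:
  χ_A(x) = (x + 5)^4

Step 2 — compute geometric multiplicities via the rank-nullity identity g(λ) = n − rank(A − λI):
  rank(A − (-5)·I) = 1, so dim ker(A − (-5)·I) = n − 1 = 3

Summary:
  λ = -5: algebraic multiplicity = 4, geometric multiplicity = 3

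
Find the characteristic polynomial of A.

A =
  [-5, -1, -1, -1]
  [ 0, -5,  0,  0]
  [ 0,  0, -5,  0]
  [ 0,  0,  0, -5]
x^4 + 20*x^3 + 150*x^2 + 500*x + 625

Expanding det(x·I − A) (e.g. by cofactor expansion or by noting that A is similar to its Jordan form J, which has the same characteristic polynomial as A) gives
  χ_A(x) = x^4 + 20*x^3 + 150*x^2 + 500*x + 625
which factors as (x + 5)^4. The eigenvalues (with algebraic multiplicities) are λ = -5 with multiplicity 4.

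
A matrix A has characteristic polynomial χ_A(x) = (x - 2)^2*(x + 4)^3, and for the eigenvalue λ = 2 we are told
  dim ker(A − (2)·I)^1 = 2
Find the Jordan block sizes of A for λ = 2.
Block sizes for λ = 2: [1, 1]

From the dimensions of kernels of powers, the number of Jordan blocks of size at least j is d_j − d_{j−1} where d_j = dim ker(N^j) (with d_0 = 0). Computing the differences gives [2].
The number of blocks of size exactly k is (#blocks of size ≥ k) − (#blocks of size ≥ k + 1), so the partition is: 2 block(s) of size 1.
In nonincreasing order the block sizes are [1, 1].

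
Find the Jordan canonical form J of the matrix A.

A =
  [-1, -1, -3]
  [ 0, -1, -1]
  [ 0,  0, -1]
J_3(-1)

The characteristic polynomial is
  det(x·I − A) = x^3 + 3*x^2 + 3*x + 1 = (x + 1)^3

Eigenvalues and multiplicities (the geometric multiplicity of λ is n − rank(A − λI), which equals the number of Jordan blocks for λ):
  λ = -1: algebraic multiplicity = 3, geometric multiplicity = 1

Determining the block sizes for each eigenvalue:
  λ = -1: one block (gm = 1), so the single block has size am = 3 → block sizes [3]

Assembling the blocks gives a Jordan form
J =
  [-1,  1,  0]
  [ 0, -1,  1]
  [ 0,  0, -1]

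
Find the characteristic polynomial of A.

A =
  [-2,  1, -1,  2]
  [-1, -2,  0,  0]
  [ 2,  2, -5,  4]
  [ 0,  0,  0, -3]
x^4 + 12*x^3 + 54*x^2 + 108*x + 81

Expanding det(x·I − A) (e.g. by cofactor expansion or by noting that A is similar to its Jordan form J, which has the same characteristic polynomial as A) gives
  χ_A(x) = x^4 + 12*x^3 + 54*x^2 + 108*x + 81
which factors as (x + 3)^4. The eigenvalues (with algebraic multiplicities) are λ = -3 with multiplicity 4.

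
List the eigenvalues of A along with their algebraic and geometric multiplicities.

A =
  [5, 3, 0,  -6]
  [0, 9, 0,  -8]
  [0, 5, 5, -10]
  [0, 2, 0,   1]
λ = 5: alg = 4, geom = 3

Step 1 — factor the characteristic polynomial to read off the algebraic multiplicities:
  χ_A(x) = (x - 5)^4

Step 2 — compute geometric multiplicities via the rank-nullity identity g(λ) = n − rank(A − λI):
  rank(A − (5)·I) = 1, so dim ker(A − (5)·I) = n − 1 = 3

Summary:
  λ = 5: algebraic multiplicity = 4, geometric multiplicity = 3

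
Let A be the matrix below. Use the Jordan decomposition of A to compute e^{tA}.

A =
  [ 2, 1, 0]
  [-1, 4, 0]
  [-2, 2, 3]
e^{tA} =
  [-t*exp(3*t) + exp(3*t), t*exp(3*t), 0]
  [-t*exp(3*t), t*exp(3*t) + exp(3*t), 0]
  [-2*t*exp(3*t), 2*t*exp(3*t), exp(3*t)]

Strategy: write A = P · J · P⁻¹ where J is a Jordan canonical form, so e^{tA} = P · e^{tJ} · P⁻¹, and e^{tJ} can be computed block-by-block.

A has Jordan form
J =
  [3, 1, 0]
  [0, 3, 0]
  [0, 0, 3]
(up to reordering of blocks).

Per-block formulas:
  For a 1×1 block at λ = 3: exp(t · [3]) = [e^(3t)].
  For a 2×2 Jordan block J_2(3): exp(t · J_2(3)) = e^(3t)·(I + t·N), where N is the 2×2 nilpotent shift.

After assembling e^{tJ} and conjugating by P, we get:

e^{tA} =
  [-t*exp(3*t) + exp(3*t), t*exp(3*t), 0]
  [-t*exp(3*t), t*exp(3*t) + exp(3*t), 0]
  [-2*t*exp(3*t), 2*t*exp(3*t), exp(3*t)]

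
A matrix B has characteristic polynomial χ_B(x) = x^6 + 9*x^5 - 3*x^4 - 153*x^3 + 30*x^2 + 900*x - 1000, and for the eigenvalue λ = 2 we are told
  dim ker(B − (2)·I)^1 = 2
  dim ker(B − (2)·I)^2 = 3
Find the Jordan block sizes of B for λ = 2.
Block sizes for λ = 2: [2, 1]

From the dimensions of kernels of powers, the number of Jordan blocks of size at least j is d_j − d_{j−1} where d_j = dim ker(N^j) (with d_0 = 0). Computing the differences gives [2, 1].
The number of blocks of size exactly k is (#blocks of size ≥ k) − (#blocks of size ≥ k + 1), so the partition is: 1 block(s) of size 1, 1 block(s) of size 2.
In nonincreasing order the block sizes are [2, 1].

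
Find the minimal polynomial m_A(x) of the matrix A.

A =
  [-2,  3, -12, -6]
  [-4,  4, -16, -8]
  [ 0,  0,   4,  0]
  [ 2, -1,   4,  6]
x^3 - 8*x^2 + 20*x - 16

The characteristic polynomial is χ_A(x) = (x - 4)^2*(x - 2)^2, so the eigenvalues are known. The minimal polynomial is
  m_A(x) = Π_λ (x − λ)^{k_λ}
where k_λ is the size of the *largest* Jordan block for λ (equivalently, the smallest k with (A − λI)^k v = 0 for every generalised eigenvector v of λ).

  λ = 2: largest Jordan block has size 2, contributing (x − 2)^2
  λ = 4: largest Jordan block has size 1, contributing (x − 4)

So m_A(x) = (x - 4)*(x - 2)^2 = x^3 - 8*x^2 + 20*x - 16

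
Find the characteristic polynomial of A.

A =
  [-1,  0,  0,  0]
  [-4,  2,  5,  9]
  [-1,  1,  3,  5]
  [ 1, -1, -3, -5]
x^4 + x^3

Expanding det(x·I − A) (e.g. by cofactor expansion or by noting that A is similar to its Jordan form J, which has the same characteristic polynomial as A) gives
  χ_A(x) = x^4 + x^3
which factors as x^3*(x + 1). The eigenvalues (with algebraic multiplicities) are λ = -1 with multiplicity 1, λ = 0 with multiplicity 3.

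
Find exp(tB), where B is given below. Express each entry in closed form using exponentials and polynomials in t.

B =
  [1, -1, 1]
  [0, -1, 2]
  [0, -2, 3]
e^{tB} =
  [exp(t), -t*exp(t), t*exp(t)]
  [0, -2*t*exp(t) + exp(t), 2*t*exp(t)]
  [0, -2*t*exp(t), 2*t*exp(t) + exp(t)]

Strategy: write B = P · J · P⁻¹ where J is a Jordan canonical form, so e^{tB} = P · e^{tJ} · P⁻¹, and e^{tJ} can be computed block-by-block.

B has Jordan form
J =
  [1, 1, 0]
  [0, 1, 0]
  [0, 0, 1]
(up to reordering of blocks).

Per-block formulas:
  For a 2×2 Jordan block J_2(1): exp(t · J_2(1)) = e^(1t)·(I + t·N), where N is the 2×2 nilpotent shift.
  For a 1×1 block at λ = 1: exp(t · [1]) = [e^(1t)].

After assembling e^{tJ} and conjugating by P, we get:

e^{tB} =
  [exp(t), -t*exp(t), t*exp(t)]
  [0, -2*t*exp(t) + exp(t), 2*t*exp(t)]
  [0, -2*t*exp(t), 2*t*exp(t) + exp(t)]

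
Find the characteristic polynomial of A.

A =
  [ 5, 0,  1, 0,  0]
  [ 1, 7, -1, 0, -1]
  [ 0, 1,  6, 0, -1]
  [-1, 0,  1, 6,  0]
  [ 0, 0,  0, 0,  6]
x^5 - 30*x^4 + 360*x^3 - 2160*x^2 + 6480*x - 7776

Expanding det(x·I − A) (e.g. by cofactor expansion or by noting that A is similar to its Jordan form J, which has the same characteristic polynomial as A) gives
  χ_A(x) = x^5 - 30*x^4 + 360*x^3 - 2160*x^2 + 6480*x - 7776
which factors as (x - 6)^5. The eigenvalues (with algebraic multiplicities) are λ = 6 with multiplicity 5.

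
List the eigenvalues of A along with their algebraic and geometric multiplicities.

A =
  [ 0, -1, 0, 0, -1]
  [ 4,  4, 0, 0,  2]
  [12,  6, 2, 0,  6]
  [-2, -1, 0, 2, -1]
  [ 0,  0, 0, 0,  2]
λ = 2: alg = 5, geom = 4

Step 1 — factor the characteristic polynomial to read off the algebraic multiplicities:
  χ_A(x) = (x - 2)^5

Step 2 — compute geometric multiplicities via the rank-nullity identity g(λ) = n − rank(A − λI):
  rank(A − (2)·I) = 1, so dim ker(A − (2)·I) = n − 1 = 4

Summary:
  λ = 2: algebraic multiplicity = 5, geometric multiplicity = 4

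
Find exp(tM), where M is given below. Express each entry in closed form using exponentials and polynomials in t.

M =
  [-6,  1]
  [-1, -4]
e^{tM} =
  [-t*exp(-5*t) + exp(-5*t), t*exp(-5*t)]
  [-t*exp(-5*t), t*exp(-5*t) + exp(-5*t)]

Strategy: write M = P · J · P⁻¹ where J is a Jordan canonical form, so e^{tM} = P · e^{tJ} · P⁻¹, and e^{tJ} can be computed block-by-block.

M has Jordan form
J =
  [-5,  1]
  [ 0, -5]
(up to reordering of blocks).

Per-block formulas:
  For a 2×2 Jordan block J_2(-5): exp(t · J_2(-5)) = e^(-5t)·(I + t·N), where N is the 2×2 nilpotent shift.

After assembling e^{tJ} and conjugating by P, we get:

e^{tM} =
  [-t*exp(-5*t) + exp(-5*t), t*exp(-5*t)]
  [-t*exp(-5*t), t*exp(-5*t) + exp(-5*t)]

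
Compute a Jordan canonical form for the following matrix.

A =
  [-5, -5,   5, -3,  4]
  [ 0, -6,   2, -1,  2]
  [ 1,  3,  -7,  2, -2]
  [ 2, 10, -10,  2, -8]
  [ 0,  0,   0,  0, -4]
J_2(-4) ⊕ J_2(-4) ⊕ J_1(-4)

The characteristic polynomial is
  det(x·I − A) = x^5 + 20*x^4 + 160*x^3 + 640*x^2 + 1280*x + 1024 = (x + 4)^5

Eigenvalues and multiplicities (the geometric multiplicity of λ is n − rank(A − λI), which equals the number of Jordan blocks for λ):
  λ = -4: algebraic multiplicity = 5, geometric multiplicity = 3

Determining the block sizes for each eigenvalue:
  λ = -4: with am = 5 and gm = 3, the partition is not yet determined (e.g. several partitions of 5 into 3 parts exist). Let N = A − (-4)·I. Computing rank(N^1) = 2, rank(N^2) = 0; the number of blocks of size ≥ j is rank(N^{j−1}) − rank(N^j), giving [3, 2]. So we have 2 block(s) of size 2, 1 block(s) of size 1 → block sizes [2, 2, 1]

Assembling the blocks gives a Jordan form
J =
  [-4,  1,  0,  0,  0]
  [ 0, -4,  0,  0,  0]
  [ 0,  0, -4,  1,  0]
  [ 0,  0,  0, -4,  0]
  [ 0,  0,  0,  0, -4]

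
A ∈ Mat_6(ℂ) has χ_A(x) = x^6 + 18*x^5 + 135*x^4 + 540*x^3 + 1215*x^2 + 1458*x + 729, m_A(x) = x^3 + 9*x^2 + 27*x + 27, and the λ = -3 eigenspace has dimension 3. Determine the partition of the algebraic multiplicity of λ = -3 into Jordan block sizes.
Block sizes for λ = -3: [3, 2, 1]

Step 1 — from the characteristic polynomial, algebraic multiplicity of λ = -3 is 6. From dim ker(A − (-3)·I) = 3, there are exactly 3 Jordan blocks for λ = -3.
Step 2 — from the minimal polynomial, the factor (x + 3)^3 tells us the largest block for λ = -3 has size 3.
Step 3 — with total size 6, 3 blocks, and largest block 3, the block sizes (in nonincreasing order) are [3, 2, 1].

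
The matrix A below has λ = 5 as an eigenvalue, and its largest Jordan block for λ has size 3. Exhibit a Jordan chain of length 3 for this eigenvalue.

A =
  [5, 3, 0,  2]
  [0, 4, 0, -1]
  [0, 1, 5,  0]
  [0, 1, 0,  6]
A Jordan chain for λ = 5 of length 3:
v_1 = (-1, 0, -1, 0)ᵀ
v_2 = (3, -1, 1, 1)ᵀ
v_3 = (0, 1, 0, 0)ᵀ

Let N = A − (5)·I. We want v_3 with N^3 v_3 = 0 but N^2 v_3 ≠ 0; then v_{j-1} := N · v_j for j = 3, …, 2.

Pick v_3 = (0, 1, 0, 0)ᵀ.
Then v_2 = N · v_3 = (3, -1, 1, 1)ᵀ.
Then v_1 = N · v_2 = (-1, 0, -1, 0)ᵀ.

Sanity check: (A − (5)·I) v_1 = (0, 0, 0, 0)ᵀ = 0. ✓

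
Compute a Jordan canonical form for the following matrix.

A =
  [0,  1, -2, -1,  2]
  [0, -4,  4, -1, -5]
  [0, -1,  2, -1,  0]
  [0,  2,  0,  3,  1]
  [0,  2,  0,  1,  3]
J_2(0) ⊕ J_1(0) ⊕ J_2(2)

The characteristic polynomial is
  det(x·I − A) = x^5 - 4*x^4 + 4*x^3 = x^3*(x - 2)^2

Eigenvalues and multiplicities (the geometric multiplicity of λ is n − rank(A − λI), which equals the number of Jordan blocks for λ):
  λ = 0: algebraic multiplicity = 3, geometric multiplicity = 2
  λ = 2: algebraic multiplicity = 2, geometric multiplicity = 1

Determining the block sizes for each eigenvalue:
  λ = 0: 2 blocks summing to 3 forces exactly one block of size 2 and the rest size 1 → block sizes [2, 1]
  λ = 2: one block (gm = 1), so the single block has size am = 2 → block sizes [2]

Assembling the blocks gives a Jordan form
J =
  [0, 1, 0, 0, 0]
  [0, 0, 0, 0, 0]
  [0, 0, 0, 0, 0]
  [0, 0, 0, 2, 1]
  [0, 0, 0, 0, 2]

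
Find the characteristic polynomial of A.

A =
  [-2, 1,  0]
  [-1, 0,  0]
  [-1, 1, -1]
x^3 + 3*x^2 + 3*x + 1

Expanding det(x·I − A) (e.g. by cofactor expansion or by noting that A is similar to its Jordan form J, which has the same characteristic polynomial as A) gives
  χ_A(x) = x^3 + 3*x^2 + 3*x + 1
which factors as (x + 1)^3. The eigenvalues (with algebraic multiplicities) are λ = -1 with multiplicity 3.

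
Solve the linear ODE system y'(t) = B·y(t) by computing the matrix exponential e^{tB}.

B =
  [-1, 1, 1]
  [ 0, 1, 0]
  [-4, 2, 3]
e^{tB} =
  [-2*t*exp(t) + exp(t), t*exp(t), t*exp(t)]
  [0, exp(t), 0]
  [-4*t*exp(t), 2*t*exp(t), 2*t*exp(t) + exp(t)]

Strategy: write B = P · J · P⁻¹ where J is a Jordan canonical form, so e^{tB} = P · e^{tJ} · P⁻¹, and e^{tJ} can be computed block-by-block.

B has Jordan form
J =
  [1, 1, 0]
  [0, 1, 0]
  [0, 0, 1]
(up to reordering of blocks).

Per-block formulas:
  For a 1×1 block at λ = 1: exp(t · [1]) = [e^(1t)].
  For a 2×2 Jordan block J_2(1): exp(t · J_2(1)) = e^(1t)·(I + t·N), where N is the 2×2 nilpotent shift.

After assembling e^{tJ} and conjugating by P, we get:

e^{tB} =
  [-2*t*exp(t) + exp(t), t*exp(t), t*exp(t)]
  [0, exp(t), 0]
  [-4*t*exp(t), 2*t*exp(t), 2*t*exp(t) + exp(t)]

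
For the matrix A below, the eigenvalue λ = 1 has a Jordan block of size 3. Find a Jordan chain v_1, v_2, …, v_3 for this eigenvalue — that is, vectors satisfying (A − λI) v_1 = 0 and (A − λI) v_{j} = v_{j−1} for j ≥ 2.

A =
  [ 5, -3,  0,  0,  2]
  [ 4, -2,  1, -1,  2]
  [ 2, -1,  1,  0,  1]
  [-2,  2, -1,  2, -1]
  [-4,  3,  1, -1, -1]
A Jordan chain for λ = 1 of length 3:
v_1 = (-4, 0, 0, 0, 8)ᵀ
v_2 = (4, 4, 2, -2, -4)ᵀ
v_3 = (1, 0, 0, 0, 0)ᵀ

Let N = A − (1)·I. We want v_3 with N^3 v_3 = 0 but N^2 v_3 ≠ 0; then v_{j-1} := N · v_j for j = 3, …, 2.

Pick v_3 = (1, 0, 0, 0, 0)ᵀ.
Then v_2 = N · v_3 = (4, 4, 2, -2, -4)ᵀ.
Then v_1 = N · v_2 = (-4, 0, 0, 0, 8)ᵀ.

Sanity check: (A − (1)·I) v_1 = (0, 0, 0, 0, 0)ᵀ = 0. ✓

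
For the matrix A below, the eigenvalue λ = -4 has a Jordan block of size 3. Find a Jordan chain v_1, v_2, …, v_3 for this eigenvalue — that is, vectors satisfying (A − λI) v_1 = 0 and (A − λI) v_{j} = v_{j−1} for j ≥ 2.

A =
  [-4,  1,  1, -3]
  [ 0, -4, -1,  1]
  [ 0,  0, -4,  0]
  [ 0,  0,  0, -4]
A Jordan chain for λ = -4 of length 3:
v_1 = (-1, 0, 0, 0)ᵀ
v_2 = (1, -1, 0, 0)ᵀ
v_3 = (0, 0, 1, 0)ᵀ

Let N = A − (-4)·I. We want v_3 with N^3 v_3 = 0 but N^2 v_3 ≠ 0; then v_{j-1} := N · v_j for j = 3, …, 2.

Pick v_3 = (0, 0, 1, 0)ᵀ.
Then v_2 = N · v_3 = (1, -1, 0, 0)ᵀ.
Then v_1 = N · v_2 = (-1, 0, 0, 0)ᵀ.

Sanity check: (A − (-4)·I) v_1 = (0, 0, 0, 0)ᵀ = 0. ✓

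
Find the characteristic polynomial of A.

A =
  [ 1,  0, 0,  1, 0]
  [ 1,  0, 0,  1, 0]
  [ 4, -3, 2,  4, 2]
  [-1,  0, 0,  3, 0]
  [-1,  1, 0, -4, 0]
x^5 - 6*x^4 + 12*x^3 - 8*x^2

Expanding det(x·I − A) (e.g. by cofactor expansion or by noting that A is similar to its Jordan form J, which has the same characteristic polynomial as A) gives
  χ_A(x) = x^5 - 6*x^4 + 12*x^3 - 8*x^2
which factors as x^2*(x - 2)^3. The eigenvalues (with algebraic multiplicities) are λ = 0 with multiplicity 2, λ = 2 with multiplicity 3.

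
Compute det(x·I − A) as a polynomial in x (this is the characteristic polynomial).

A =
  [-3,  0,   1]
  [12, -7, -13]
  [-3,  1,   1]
x^3 + 9*x^2 + 27*x + 27

Expanding det(x·I − A) (e.g. by cofactor expansion or by noting that A is similar to its Jordan form J, which has the same characteristic polynomial as A) gives
  χ_A(x) = x^3 + 9*x^2 + 27*x + 27
which factors as (x + 3)^3. The eigenvalues (with algebraic multiplicities) are λ = -3 with multiplicity 3.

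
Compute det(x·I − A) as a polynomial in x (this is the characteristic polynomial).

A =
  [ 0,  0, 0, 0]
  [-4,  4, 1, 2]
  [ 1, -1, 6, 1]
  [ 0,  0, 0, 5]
x^4 - 15*x^3 + 75*x^2 - 125*x

Expanding det(x·I − A) (e.g. by cofactor expansion or by noting that A is similar to its Jordan form J, which has the same characteristic polynomial as A) gives
  χ_A(x) = x^4 - 15*x^3 + 75*x^2 - 125*x
which factors as x*(x - 5)^3. The eigenvalues (with algebraic multiplicities) are λ = 0 with multiplicity 1, λ = 5 with multiplicity 3.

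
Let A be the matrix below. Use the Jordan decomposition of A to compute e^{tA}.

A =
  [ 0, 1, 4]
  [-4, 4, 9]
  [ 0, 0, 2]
e^{tA} =
  [-2*t*exp(2*t) + exp(2*t), t*exp(2*t), t^2*exp(2*t)/2 + 4*t*exp(2*t)]
  [-4*t*exp(2*t), 2*t*exp(2*t) + exp(2*t), t^2*exp(2*t) + 9*t*exp(2*t)]
  [0, 0, exp(2*t)]

Strategy: write A = P · J · P⁻¹ where J is a Jordan canonical form, so e^{tA} = P · e^{tJ} · P⁻¹, and e^{tJ} can be computed block-by-block.

A has Jordan form
J =
  [2, 1, 0]
  [0, 2, 1]
  [0, 0, 2]
(up to reordering of blocks).

Per-block formulas:
  For a 3×3 Jordan block J_3(2): exp(t · J_3(2)) = e^(2t)·(I + t·N + (t^2/2)·N^2), where N is the 3×3 nilpotent shift.

After assembling e^{tJ} and conjugating by P, we get:

e^{tA} =
  [-2*t*exp(2*t) + exp(2*t), t*exp(2*t), t^2*exp(2*t)/2 + 4*t*exp(2*t)]
  [-4*t*exp(2*t), 2*t*exp(2*t) + exp(2*t), t^2*exp(2*t) + 9*t*exp(2*t)]
  [0, 0, exp(2*t)]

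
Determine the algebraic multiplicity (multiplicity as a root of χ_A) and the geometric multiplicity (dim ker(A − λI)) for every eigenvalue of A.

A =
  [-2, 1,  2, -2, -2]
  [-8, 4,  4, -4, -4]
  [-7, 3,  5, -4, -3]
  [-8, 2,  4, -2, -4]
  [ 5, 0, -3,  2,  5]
λ = 2: alg = 5, geom = 3

Step 1 — factor the characteristic polynomial to read off the algebraic multiplicities:
  χ_A(x) = (x - 2)^5

Step 2 — compute geometric multiplicities via the rank-nullity identity g(λ) = n − rank(A − λI):
  rank(A − (2)·I) = 2, so dim ker(A − (2)·I) = n − 2 = 3

Summary:
  λ = 2: algebraic multiplicity = 5, geometric multiplicity = 3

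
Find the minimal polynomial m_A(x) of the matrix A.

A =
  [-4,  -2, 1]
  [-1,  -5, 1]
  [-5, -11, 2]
x^3 + 7*x^2 + 16*x + 12

The characteristic polynomial is χ_A(x) = (x + 2)^2*(x + 3), so the eigenvalues are known. The minimal polynomial is
  m_A(x) = Π_λ (x − λ)^{k_λ}
where k_λ is the size of the *largest* Jordan block for λ (equivalently, the smallest k with (A − λI)^k v = 0 for every generalised eigenvector v of λ).

  λ = -3: largest Jordan block has size 1, contributing (x + 3)
  λ = -2: largest Jordan block has size 2, contributing (x + 2)^2

So m_A(x) = (x + 2)^2*(x + 3) = x^3 + 7*x^2 + 16*x + 12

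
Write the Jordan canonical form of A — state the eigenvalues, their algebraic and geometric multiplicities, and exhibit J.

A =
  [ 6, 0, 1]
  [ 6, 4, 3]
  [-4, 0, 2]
J_2(4) ⊕ J_1(4)

The characteristic polynomial is
  det(x·I − A) = x^3 - 12*x^2 + 48*x - 64 = (x - 4)^3

Eigenvalues and multiplicities (the geometric multiplicity of λ is n − rank(A − λI), which equals the number of Jordan blocks for λ):
  λ = 4: algebraic multiplicity = 3, geometric multiplicity = 2

Determining the block sizes for each eigenvalue:
  λ = 4: 2 blocks summing to 3 forces exactly one block of size 2 and the rest size 1 → block sizes [2, 1]

Assembling the blocks gives a Jordan form
J =
  [4, 1, 0]
  [0, 4, 0]
  [0, 0, 4]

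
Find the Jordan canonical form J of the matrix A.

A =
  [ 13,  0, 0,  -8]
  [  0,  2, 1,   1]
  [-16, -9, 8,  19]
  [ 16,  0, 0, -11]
J_1(-3) ⊕ J_2(5) ⊕ J_1(5)

The characteristic polynomial is
  det(x·I − A) = x^4 - 12*x^3 + 30*x^2 + 100*x - 375 = (x - 5)^3*(x + 3)

Eigenvalues and multiplicities (the geometric multiplicity of λ is n − rank(A − λI), which equals the number of Jordan blocks for λ):
  λ = -3: algebraic multiplicity = 1, geometric multiplicity = 1
  λ = 5: algebraic multiplicity = 3, geometric multiplicity = 2

Determining the block sizes for each eigenvalue:
  λ = -3: one block (gm = 1), so the single block has size am = 1 → block sizes [1]
  λ = 5: 2 blocks summing to 3 forces exactly one block of size 2 and the rest size 1 → block sizes [2, 1]

Assembling the blocks gives a Jordan form
J =
  [-3, 0, 0, 0]
  [ 0, 5, 1, 0]
  [ 0, 0, 5, 0]
  [ 0, 0, 0, 5]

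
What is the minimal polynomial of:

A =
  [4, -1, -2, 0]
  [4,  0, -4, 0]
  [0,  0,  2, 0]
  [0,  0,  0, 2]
x^2 - 4*x + 4

The characteristic polynomial is χ_A(x) = (x - 2)^4, so the eigenvalues are known. The minimal polynomial is
  m_A(x) = Π_λ (x − λ)^{k_λ}
where k_λ is the size of the *largest* Jordan block for λ (equivalently, the smallest k with (A − λI)^k v = 0 for every generalised eigenvector v of λ).

  λ = 2: largest Jordan block has size 2, contributing (x − 2)^2

So m_A(x) = (x - 2)^2 = x^2 - 4*x + 4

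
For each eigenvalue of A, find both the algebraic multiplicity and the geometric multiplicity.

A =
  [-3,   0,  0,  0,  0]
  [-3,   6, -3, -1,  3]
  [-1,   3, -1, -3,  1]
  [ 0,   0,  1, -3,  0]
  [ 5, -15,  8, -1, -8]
λ = -3: alg = 2, geom = 2; λ = -1: alg = 3, geom = 1

Step 1 — factor the characteristic polynomial to read off the algebraic multiplicities:
  χ_A(x) = (x + 1)^3*(x + 3)^2

Step 2 — compute geometric multiplicities via the rank-nullity identity g(λ) = n − rank(A − λI):
  rank(A − (-3)·I) = 3, so dim ker(A − (-3)·I) = n − 3 = 2
  rank(A − (-1)·I) = 4, so dim ker(A − (-1)·I) = n − 4 = 1

Summary:
  λ = -3: algebraic multiplicity = 2, geometric multiplicity = 2
  λ = -1: algebraic multiplicity = 3, geometric multiplicity = 1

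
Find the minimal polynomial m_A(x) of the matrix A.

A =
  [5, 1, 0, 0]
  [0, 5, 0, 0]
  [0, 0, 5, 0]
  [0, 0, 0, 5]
x^2 - 10*x + 25

The characteristic polynomial is χ_A(x) = (x - 5)^4, so the eigenvalues are known. The minimal polynomial is
  m_A(x) = Π_λ (x − λ)^{k_λ}
where k_λ is the size of the *largest* Jordan block for λ (equivalently, the smallest k with (A − λI)^k v = 0 for every generalised eigenvector v of λ).

  λ = 5: largest Jordan block has size 2, contributing (x − 5)^2

So m_A(x) = (x - 5)^2 = x^2 - 10*x + 25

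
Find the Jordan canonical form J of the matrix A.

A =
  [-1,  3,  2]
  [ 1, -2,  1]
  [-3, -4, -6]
J_3(-3)

The characteristic polynomial is
  det(x·I − A) = x^3 + 9*x^2 + 27*x + 27 = (x + 3)^3

Eigenvalues and multiplicities (the geometric multiplicity of λ is n − rank(A − λI), which equals the number of Jordan blocks for λ):
  λ = -3: algebraic multiplicity = 3, geometric multiplicity = 1

Determining the block sizes for each eigenvalue:
  λ = -3: one block (gm = 1), so the single block has size am = 3 → block sizes [3]

Assembling the blocks gives a Jordan form
J =
  [-3,  1,  0]
  [ 0, -3,  1]
  [ 0,  0, -3]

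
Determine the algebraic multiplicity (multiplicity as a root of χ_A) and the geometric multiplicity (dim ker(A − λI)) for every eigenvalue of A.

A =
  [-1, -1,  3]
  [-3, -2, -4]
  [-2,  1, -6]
λ = -3: alg = 3, geom = 1

Step 1 — factor the characteristic polynomial to read off the algebraic multiplicities:
  χ_A(x) = (x + 3)^3

Step 2 — compute geometric multiplicities via the rank-nullity identity g(λ) = n − rank(A − λI):
  rank(A − (-3)·I) = 2, so dim ker(A − (-3)·I) = n − 2 = 1

Summary:
  λ = -3: algebraic multiplicity = 3, geometric multiplicity = 1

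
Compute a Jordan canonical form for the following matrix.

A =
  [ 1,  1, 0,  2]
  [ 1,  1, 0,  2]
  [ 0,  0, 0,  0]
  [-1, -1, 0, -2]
J_2(0) ⊕ J_1(0) ⊕ J_1(0)

The characteristic polynomial is
  det(x·I − A) = x^4

Eigenvalues and multiplicities (the geometric multiplicity of λ is n − rank(A − λI), which equals the number of Jordan blocks for λ):
  λ = 0: algebraic multiplicity = 4, geometric multiplicity = 3

Determining the block sizes for each eigenvalue:
  λ = 0: 3 blocks summing to 4 forces exactly one block of size 2 and the rest size 1 → block sizes [2, 1, 1]

Assembling the blocks gives a Jordan form
J =
  [0, 1, 0, 0]
  [0, 0, 0, 0]
  [0, 0, 0, 0]
  [0, 0, 0, 0]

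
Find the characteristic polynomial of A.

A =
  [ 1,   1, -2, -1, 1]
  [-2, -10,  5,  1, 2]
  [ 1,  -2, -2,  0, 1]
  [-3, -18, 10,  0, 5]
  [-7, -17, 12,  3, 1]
x^5 + 10*x^4 + 40*x^3 + 80*x^2 + 80*x + 32

Expanding det(x·I − A) (e.g. by cofactor expansion or by noting that A is similar to its Jordan form J, which has the same characteristic polynomial as A) gives
  χ_A(x) = x^5 + 10*x^4 + 40*x^3 + 80*x^2 + 80*x + 32
which factors as (x + 2)^5. The eigenvalues (with algebraic multiplicities) are λ = -2 with multiplicity 5.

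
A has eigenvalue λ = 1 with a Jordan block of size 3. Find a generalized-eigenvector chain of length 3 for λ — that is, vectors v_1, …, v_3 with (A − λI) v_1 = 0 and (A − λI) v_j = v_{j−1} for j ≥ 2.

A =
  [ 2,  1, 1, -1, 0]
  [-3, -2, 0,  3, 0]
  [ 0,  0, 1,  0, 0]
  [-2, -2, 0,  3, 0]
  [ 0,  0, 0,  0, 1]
A Jordan chain for λ = 1 of length 3:
v_1 = (1, -3, 0, -2, 0)ᵀ
v_2 = (1, 0, 0, 0, 0)ᵀ
v_3 = (0, 0, 1, 0, 0)ᵀ

Let N = A − (1)·I. We want v_3 with N^3 v_3 = 0 but N^2 v_3 ≠ 0; then v_{j-1} := N · v_j for j = 3, …, 2.

Pick v_3 = (0, 0, 1, 0, 0)ᵀ.
Then v_2 = N · v_3 = (1, 0, 0, 0, 0)ᵀ.
Then v_1 = N · v_2 = (1, -3, 0, -2, 0)ᵀ.

Sanity check: (A − (1)·I) v_1 = (0, 0, 0, 0, 0)ᵀ = 0. ✓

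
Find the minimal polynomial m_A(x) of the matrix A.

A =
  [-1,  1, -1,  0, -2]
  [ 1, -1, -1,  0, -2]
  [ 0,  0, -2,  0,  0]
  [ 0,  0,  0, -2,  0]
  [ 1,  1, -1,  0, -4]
x^2 + 4*x + 4

The characteristic polynomial is χ_A(x) = (x + 2)^5, so the eigenvalues are known. The minimal polynomial is
  m_A(x) = Π_λ (x − λ)^{k_λ}
where k_λ is the size of the *largest* Jordan block for λ (equivalently, the smallest k with (A − λI)^k v = 0 for every generalised eigenvector v of λ).

  λ = -2: largest Jordan block has size 2, contributing (x + 2)^2

So m_A(x) = (x + 2)^2 = x^2 + 4*x + 4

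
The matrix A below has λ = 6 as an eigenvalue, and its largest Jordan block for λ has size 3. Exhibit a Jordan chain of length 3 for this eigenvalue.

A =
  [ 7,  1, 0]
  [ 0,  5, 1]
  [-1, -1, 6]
A Jordan chain for λ = 6 of length 3:
v_1 = (1, -1, -1)ᵀ
v_2 = (1, 0, -1)ᵀ
v_3 = (1, 0, 0)ᵀ

Let N = A − (6)·I. We want v_3 with N^3 v_3 = 0 but N^2 v_3 ≠ 0; then v_{j-1} := N · v_j for j = 3, …, 2.

Pick v_3 = (1, 0, 0)ᵀ.
Then v_2 = N · v_3 = (1, 0, -1)ᵀ.
Then v_1 = N · v_2 = (1, -1, -1)ᵀ.

Sanity check: (A − (6)·I) v_1 = (0, 0, 0)ᵀ = 0. ✓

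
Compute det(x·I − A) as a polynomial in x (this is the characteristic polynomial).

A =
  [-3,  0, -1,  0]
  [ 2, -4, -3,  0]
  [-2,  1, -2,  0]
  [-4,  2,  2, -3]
x^4 + 12*x^3 + 54*x^2 + 108*x + 81

Expanding det(x·I − A) (e.g. by cofactor expansion or by noting that A is similar to its Jordan form J, which has the same characteristic polynomial as A) gives
  χ_A(x) = x^4 + 12*x^3 + 54*x^2 + 108*x + 81
which factors as (x + 3)^4. The eigenvalues (with algebraic multiplicities) are λ = -3 with multiplicity 4.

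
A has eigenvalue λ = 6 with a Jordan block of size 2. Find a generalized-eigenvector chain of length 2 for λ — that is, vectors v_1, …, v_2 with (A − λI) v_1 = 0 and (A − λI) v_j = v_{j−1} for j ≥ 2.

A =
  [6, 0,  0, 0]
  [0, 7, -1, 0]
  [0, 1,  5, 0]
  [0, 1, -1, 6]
A Jordan chain for λ = 6 of length 2:
v_1 = (0, 1, 1, 1)ᵀ
v_2 = (0, 1, 0, 0)ᵀ

Let N = A − (6)·I. We want v_2 with N^2 v_2 = 0 but N^1 v_2 ≠ 0; then v_{j-1} := N · v_j for j = 2, …, 2.

Pick v_2 = (0, 1, 0, 0)ᵀ.
Then v_1 = N · v_2 = (0, 1, 1, 1)ᵀ.

Sanity check: (A − (6)·I) v_1 = (0, 0, 0, 0)ᵀ = 0. ✓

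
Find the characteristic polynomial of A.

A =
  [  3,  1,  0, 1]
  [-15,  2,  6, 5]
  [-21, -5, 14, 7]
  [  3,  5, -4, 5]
x^4 - 24*x^3 + 216*x^2 - 864*x + 1296

Expanding det(x·I − A) (e.g. by cofactor expansion or by noting that A is similar to its Jordan form J, which has the same characteristic polynomial as A) gives
  χ_A(x) = x^4 - 24*x^3 + 216*x^2 - 864*x + 1296
which factors as (x - 6)^4. The eigenvalues (with algebraic multiplicities) are λ = 6 with multiplicity 4.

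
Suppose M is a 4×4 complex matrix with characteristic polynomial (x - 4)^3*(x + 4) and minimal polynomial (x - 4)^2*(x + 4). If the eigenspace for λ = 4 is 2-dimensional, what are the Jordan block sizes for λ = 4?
Block sizes for λ = 4: [2, 1]

Step 1 — from the characteristic polynomial, algebraic multiplicity of λ = 4 is 3. From dim ker(M − (4)·I) = 2, there are exactly 2 Jordan blocks for λ = 4.
Step 2 — from the minimal polynomial, the factor (x − 4)^2 tells us the largest block for λ = 4 has size 2.
Step 3 — with total size 3, 2 blocks, and largest block 2, the block sizes (in nonincreasing order) are [2, 1].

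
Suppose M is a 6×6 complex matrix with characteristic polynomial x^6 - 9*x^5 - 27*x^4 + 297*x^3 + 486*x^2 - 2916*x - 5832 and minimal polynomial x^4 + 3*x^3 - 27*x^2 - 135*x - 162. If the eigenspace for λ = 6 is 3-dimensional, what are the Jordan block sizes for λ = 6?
Block sizes for λ = 6: [1, 1, 1]

Step 1 — from the characteristic polynomial, algebraic multiplicity of λ = 6 is 3. From dim ker(M − (6)·I) = 3, there are exactly 3 Jordan blocks for λ = 6.
Step 2 — from the minimal polynomial, the factor (x − 6) tells us the largest block for λ = 6 has size 1.
Step 3 — with total size 3, 3 blocks, and largest block 1, the block sizes (in nonincreasing order) are [1, 1, 1].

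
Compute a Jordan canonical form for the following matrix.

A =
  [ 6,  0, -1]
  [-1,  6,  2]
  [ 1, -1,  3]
J_3(5)

The characteristic polynomial is
  det(x·I − A) = x^3 - 15*x^2 + 75*x - 125 = (x - 5)^3

Eigenvalues and multiplicities (the geometric multiplicity of λ is n − rank(A − λI), which equals the number of Jordan blocks for λ):
  λ = 5: algebraic multiplicity = 3, geometric multiplicity = 1

Determining the block sizes for each eigenvalue:
  λ = 5: one block (gm = 1), so the single block has size am = 3 → block sizes [3]

Assembling the blocks gives a Jordan form
J =
  [5, 1, 0]
  [0, 5, 1]
  [0, 0, 5]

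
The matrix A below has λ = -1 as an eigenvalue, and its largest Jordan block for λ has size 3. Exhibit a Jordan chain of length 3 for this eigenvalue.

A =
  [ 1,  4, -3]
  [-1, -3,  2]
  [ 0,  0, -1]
A Jordan chain for λ = -1 of length 3:
v_1 = (2, -1, 0)ᵀ
v_2 = (-3, 2, 0)ᵀ
v_3 = (0, 0, 1)ᵀ

Let N = A − (-1)·I. We want v_3 with N^3 v_3 = 0 but N^2 v_3 ≠ 0; then v_{j-1} := N · v_j for j = 3, …, 2.

Pick v_3 = (0, 0, 1)ᵀ.
Then v_2 = N · v_3 = (-3, 2, 0)ᵀ.
Then v_1 = N · v_2 = (2, -1, 0)ᵀ.

Sanity check: (A − (-1)·I) v_1 = (0, 0, 0)ᵀ = 0. ✓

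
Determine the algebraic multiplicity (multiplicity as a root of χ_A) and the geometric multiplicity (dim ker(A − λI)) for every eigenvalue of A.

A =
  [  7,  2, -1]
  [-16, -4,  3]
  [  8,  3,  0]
λ = 1: alg = 3, geom = 1

Step 1 — factor the characteristic polynomial to read off the algebraic multiplicities:
  χ_A(x) = (x - 1)^3

Step 2 — compute geometric multiplicities via the rank-nullity identity g(λ) = n − rank(A − λI):
  rank(A − (1)·I) = 2, so dim ker(A − (1)·I) = n − 2 = 1

Summary:
  λ = 1: algebraic multiplicity = 3, geometric multiplicity = 1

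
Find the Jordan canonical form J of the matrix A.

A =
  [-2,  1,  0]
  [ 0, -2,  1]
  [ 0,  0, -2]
J_3(-2)

The characteristic polynomial is
  det(x·I − A) = x^3 + 6*x^2 + 12*x + 8 = (x + 2)^3

Eigenvalues and multiplicities (the geometric multiplicity of λ is n − rank(A − λI), which equals the number of Jordan blocks for λ):
  λ = -2: algebraic multiplicity = 3, geometric multiplicity = 1

Determining the block sizes for each eigenvalue:
  λ = -2: one block (gm = 1), so the single block has size am = 3 → block sizes [3]

Assembling the blocks gives a Jordan form
J =
  [-2,  1,  0]
  [ 0, -2,  1]
  [ 0,  0, -2]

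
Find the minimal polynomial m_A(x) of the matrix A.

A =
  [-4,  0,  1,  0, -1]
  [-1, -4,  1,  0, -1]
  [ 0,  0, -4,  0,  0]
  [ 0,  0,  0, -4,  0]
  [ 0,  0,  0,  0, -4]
x^3 + 12*x^2 + 48*x + 64

The characteristic polynomial is χ_A(x) = (x + 4)^5, so the eigenvalues are known. The minimal polynomial is
  m_A(x) = Π_λ (x − λ)^{k_λ}
where k_λ is the size of the *largest* Jordan block for λ (equivalently, the smallest k with (A − λI)^k v = 0 for every generalised eigenvector v of λ).

  λ = -4: largest Jordan block has size 3, contributing (x + 4)^3

So m_A(x) = (x + 4)^3 = x^3 + 12*x^2 + 48*x + 64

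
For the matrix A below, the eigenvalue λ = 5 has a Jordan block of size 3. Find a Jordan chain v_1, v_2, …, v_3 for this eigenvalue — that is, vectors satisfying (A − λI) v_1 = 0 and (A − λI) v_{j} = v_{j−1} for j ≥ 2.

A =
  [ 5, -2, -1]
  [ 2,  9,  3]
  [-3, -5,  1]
A Jordan chain for λ = 5 of length 3:
v_1 = (-1, -1, 2)ᵀ
v_2 = (0, 2, -3)ᵀ
v_3 = (1, 0, 0)ᵀ

Let N = A − (5)·I. We want v_3 with N^3 v_3 = 0 but N^2 v_3 ≠ 0; then v_{j-1} := N · v_j for j = 3, …, 2.

Pick v_3 = (1, 0, 0)ᵀ.
Then v_2 = N · v_3 = (0, 2, -3)ᵀ.
Then v_1 = N · v_2 = (-1, -1, 2)ᵀ.

Sanity check: (A − (5)·I) v_1 = (0, 0, 0)ᵀ = 0. ✓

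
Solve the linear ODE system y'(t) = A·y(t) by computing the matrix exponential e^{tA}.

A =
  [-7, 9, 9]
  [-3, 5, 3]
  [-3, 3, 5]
e^{tA} =
  [-2*exp(2*t) + 3*exp(-t), 3*exp(2*t) - 3*exp(-t), 3*exp(2*t) - 3*exp(-t)]
  [-exp(2*t) + exp(-t), 2*exp(2*t) - exp(-t), exp(2*t) - exp(-t)]
  [-exp(2*t) + exp(-t), exp(2*t) - exp(-t), 2*exp(2*t) - exp(-t)]

Strategy: write A = P · J · P⁻¹ where J is a Jordan canonical form, so e^{tA} = P · e^{tJ} · P⁻¹, and e^{tJ} can be computed block-by-block.

A has Jordan form
J =
  [-1, 0, 0]
  [ 0, 2, 0]
  [ 0, 0, 2]
(up to reordering of blocks).

Per-block formulas:
  For a 1×1 block at λ = -1: exp(t · [-1]) = [e^(-1t)].
  For a 1×1 block at λ = 2: exp(t · [2]) = [e^(2t)].

After assembling e^{tJ} and conjugating by P, we get:

e^{tA} =
  [-2*exp(2*t) + 3*exp(-t), 3*exp(2*t) - 3*exp(-t), 3*exp(2*t) - 3*exp(-t)]
  [-exp(2*t) + exp(-t), 2*exp(2*t) - exp(-t), exp(2*t) - exp(-t)]
  [-exp(2*t) + exp(-t), exp(2*t) - exp(-t), 2*exp(2*t) - exp(-t)]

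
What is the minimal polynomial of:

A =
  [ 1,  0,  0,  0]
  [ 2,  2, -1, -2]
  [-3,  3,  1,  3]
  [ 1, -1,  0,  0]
x^3 - 3*x^2 + 3*x - 1

The characteristic polynomial is χ_A(x) = (x - 1)^4, so the eigenvalues are known. The minimal polynomial is
  m_A(x) = Π_λ (x − λ)^{k_λ}
where k_λ is the size of the *largest* Jordan block for λ (equivalently, the smallest k with (A − λI)^k v = 0 for every generalised eigenvector v of λ).

  λ = 1: largest Jordan block has size 3, contributing (x − 1)^3

So m_A(x) = (x - 1)^3 = x^3 - 3*x^2 + 3*x - 1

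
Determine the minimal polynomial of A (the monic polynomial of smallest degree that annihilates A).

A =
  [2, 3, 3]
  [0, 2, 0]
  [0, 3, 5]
x^2 - 7*x + 10

The characteristic polynomial is χ_A(x) = (x - 5)*(x - 2)^2, so the eigenvalues are known. The minimal polynomial is
  m_A(x) = Π_λ (x − λ)^{k_λ}
where k_λ is the size of the *largest* Jordan block for λ (equivalently, the smallest k with (A − λI)^k v = 0 for every generalised eigenvector v of λ).

  λ = 2: largest Jordan block has size 1, contributing (x − 2)
  λ = 5: largest Jordan block has size 1, contributing (x − 5)

So m_A(x) = (x - 5)*(x - 2) = x^2 - 7*x + 10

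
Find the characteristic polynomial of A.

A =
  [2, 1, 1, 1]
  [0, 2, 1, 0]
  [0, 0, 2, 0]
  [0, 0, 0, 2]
x^4 - 8*x^3 + 24*x^2 - 32*x + 16

Expanding det(x·I − A) (e.g. by cofactor expansion or by noting that A is similar to its Jordan form J, which has the same characteristic polynomial as A) gives
  χ_A(x) = x^4 - 8*x^3 + 24*x^2 - 32*x + 16
which factors as (x - 2)^4. The eigenvalues (with algebraic multiplicities) are λ = 2 with multiplicity 4.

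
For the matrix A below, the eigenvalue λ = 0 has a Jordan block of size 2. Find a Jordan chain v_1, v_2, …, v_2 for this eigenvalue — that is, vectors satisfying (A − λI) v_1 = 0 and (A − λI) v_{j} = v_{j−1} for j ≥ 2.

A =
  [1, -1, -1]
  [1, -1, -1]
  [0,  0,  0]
A Jordan chain for λ = 0 of length 2:
v_1 = (1, 1, 0)ᵀ
v_2 = (1, 0, 0)ᵀ

Let N = A − (0)·I. We want v_2 with N^2 v_2 = 0 but N^1 v_2 ≠ 0; then v_{j-1} := N · v_j for j = 2, …, 2.

Pick v_2 = (1, 0, 0)ᵀ.
Then v_1 = N · v_2 = (1, 1, 0)ᵀ.

Sanity check: (A − (0)·I) v_1 = (0, 0, 0)ᵀ = 0. ✓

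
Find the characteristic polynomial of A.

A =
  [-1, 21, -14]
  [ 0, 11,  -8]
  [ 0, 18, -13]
x^3 + 3*x^2 + 3*x + 1

Expanding det(x·I − A) (e.g. by cofactor expansion or by noting that A is similar to its Jordan form J, which has the same characteristic polynomial as A) gives
  χ_A(x) = x^3 + 3*x^2 + 3*x + 1
which factors as (x + 1)^3. The eigenvalues (with algebraic multiplicities) are λ = -1 with multiplicity 3.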